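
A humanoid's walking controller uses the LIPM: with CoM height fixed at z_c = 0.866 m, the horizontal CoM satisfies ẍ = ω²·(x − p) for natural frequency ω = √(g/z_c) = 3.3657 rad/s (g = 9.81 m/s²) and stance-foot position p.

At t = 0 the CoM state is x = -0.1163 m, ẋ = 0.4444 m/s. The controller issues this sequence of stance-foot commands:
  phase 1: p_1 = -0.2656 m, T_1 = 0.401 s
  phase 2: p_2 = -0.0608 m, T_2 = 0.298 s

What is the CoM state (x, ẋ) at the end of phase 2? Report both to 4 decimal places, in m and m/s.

x = 1.1021, ẋ = 4.1614

phase 1: p=-0.2656, T=0.401, ωT=1.349646, cosh=2.057696, sinh=1.798363; start (x,ẋ)=(-0.116300, 0.444400) → end (x,ẋ)=(0.279066, 1.818116)
phase 2: p=-0.0608, T=0.298, ωT=1.002979, cosh=1.546588, sinh=1.179803; start (x,ẋ)=(0.279066, 1.818116) → end (x,ẋ)=(1.102150, 4.161437)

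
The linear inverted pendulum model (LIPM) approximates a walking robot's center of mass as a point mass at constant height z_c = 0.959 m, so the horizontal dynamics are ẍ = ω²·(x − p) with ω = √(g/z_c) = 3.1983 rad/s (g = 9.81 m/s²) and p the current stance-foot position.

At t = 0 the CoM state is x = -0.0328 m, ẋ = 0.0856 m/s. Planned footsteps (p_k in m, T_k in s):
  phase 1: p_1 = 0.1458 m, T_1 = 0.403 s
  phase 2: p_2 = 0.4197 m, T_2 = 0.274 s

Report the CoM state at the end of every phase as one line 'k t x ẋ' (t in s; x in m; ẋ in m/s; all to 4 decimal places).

phase 1: p=0.1458, T=0.403, ωT=1.288915, cosh=1.952208, sinh=1.676639; start (x,ẋ)=(-0.032800, 0.085600) → end (x,ẋ)=(-0.157990, -0.790614)
phase 2: p=0.4197, T=0.274, ωT=0.876334, cosh=1.409192, sinh=0.992886; start (x,ẋ)=(-0.157990, -0.790614) → end (x,ẋ)=(-0.639817, -2.948611)

1 0.4030 -0.1580 -0.7906
2 0.6770 -0.6398 -2.9486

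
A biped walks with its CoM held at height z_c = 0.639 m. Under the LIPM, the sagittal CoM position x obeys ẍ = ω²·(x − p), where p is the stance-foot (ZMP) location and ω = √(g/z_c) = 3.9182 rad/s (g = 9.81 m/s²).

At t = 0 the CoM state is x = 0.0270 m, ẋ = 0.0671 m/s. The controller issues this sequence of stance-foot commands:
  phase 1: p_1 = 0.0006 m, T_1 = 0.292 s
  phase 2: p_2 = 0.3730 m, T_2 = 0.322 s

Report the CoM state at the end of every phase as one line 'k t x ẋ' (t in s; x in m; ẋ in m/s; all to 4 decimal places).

1 0.2920 0.0704 0.2619
2 0.6140 -0.0956 -1.4260

phase 1: p=0.0006, T=0.292, ωT=1.144114, cosh=1.729083, sinh=1.410577; start (x,ẋ)=(0.027000, 0.067100) → end (x,ẋ)=(0.070404, 0.261932)
phase 2: p=0.3730, T=0.322, ωT=1.261660, cosh=1.907232, sinh=1.624048; start (x,ẋ)=(0.070404, 0.261932) → end (x,ẋ)=(-0.095552, -1.425956)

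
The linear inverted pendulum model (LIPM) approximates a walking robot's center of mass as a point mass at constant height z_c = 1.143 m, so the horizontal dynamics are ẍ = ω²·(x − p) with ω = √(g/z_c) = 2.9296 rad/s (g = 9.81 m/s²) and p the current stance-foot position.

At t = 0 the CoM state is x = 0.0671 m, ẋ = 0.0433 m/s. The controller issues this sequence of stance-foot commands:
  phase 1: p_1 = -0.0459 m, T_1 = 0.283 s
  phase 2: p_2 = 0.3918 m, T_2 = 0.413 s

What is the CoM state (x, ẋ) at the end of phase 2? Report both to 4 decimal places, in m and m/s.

x = 0.0899, ẋ = -0.5394

phase 1: p=-0.0459, T=0.283, ωT=0.829077, cosh=1.363827, sinh=0.927375; start (x,ẋ)=(0.067100, 0.043300) → end (x,ẋ)=(0.121919, 0.366056)
phase 2: p=0.3918, T=0.413, ωT=1.209925, cosh=1.825726, sinh=1.527506; start (x,ẋ)=(0.121919, 0.366056) → end (x,ẋ)=(0.089935, -0.539393)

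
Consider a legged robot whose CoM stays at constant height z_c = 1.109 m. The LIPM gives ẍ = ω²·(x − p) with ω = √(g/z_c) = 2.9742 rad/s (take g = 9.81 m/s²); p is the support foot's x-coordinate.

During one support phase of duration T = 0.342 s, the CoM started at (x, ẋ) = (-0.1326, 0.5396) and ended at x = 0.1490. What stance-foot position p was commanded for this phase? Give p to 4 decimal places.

p = -0.2454

ωT = 2.9742·0.342 = 1.017176; cosh(ωT) = 1.563495, sinh(ωT) = 1.201880
x(T) = p + (x₀−p)·cosh(ωT) + (ẋ₀/ω)·sinh(ωT) ⇒ p·(1 − cosh) = x(T) − x₀·cosh − (ẋ₀/ω)·sinh
numerator   = 0.1490 − (-0.1326)·1.563495 − (0.5396/2.9742)·1.201880 = 0.138266
denominator = 1 − 1.563495 = -0.563495
p = 0.138266 / -0.563495 = -0.2454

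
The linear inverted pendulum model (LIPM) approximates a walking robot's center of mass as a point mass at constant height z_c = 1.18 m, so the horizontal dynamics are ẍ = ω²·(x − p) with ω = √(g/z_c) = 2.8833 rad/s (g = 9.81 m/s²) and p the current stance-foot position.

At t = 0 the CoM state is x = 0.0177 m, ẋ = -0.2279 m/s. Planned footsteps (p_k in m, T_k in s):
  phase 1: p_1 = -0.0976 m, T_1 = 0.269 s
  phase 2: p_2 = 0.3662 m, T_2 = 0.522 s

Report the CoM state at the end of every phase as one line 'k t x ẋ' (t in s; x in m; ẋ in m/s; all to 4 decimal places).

1 0.2690 -0.0135 -0.0155
2 0.7910 -0.5426 -2.3807

phase 1: p=-0.0976, T=0.269, ωT=0.775608, cosh=1.316168, sinh=0.855744; start (x,ẋ)=(0.017700, -0.227900) → end (x,ẋ)=(-0.013485, -0.015467)
phase 2: p=0.3662, T=0.522, ωT=1.505083, cosh=2.363262, sinh=2.141263; start (x,ẋ)=(-0.013485, -0.015467) → end (x,ẋ)=(-0.542582, -2.380692)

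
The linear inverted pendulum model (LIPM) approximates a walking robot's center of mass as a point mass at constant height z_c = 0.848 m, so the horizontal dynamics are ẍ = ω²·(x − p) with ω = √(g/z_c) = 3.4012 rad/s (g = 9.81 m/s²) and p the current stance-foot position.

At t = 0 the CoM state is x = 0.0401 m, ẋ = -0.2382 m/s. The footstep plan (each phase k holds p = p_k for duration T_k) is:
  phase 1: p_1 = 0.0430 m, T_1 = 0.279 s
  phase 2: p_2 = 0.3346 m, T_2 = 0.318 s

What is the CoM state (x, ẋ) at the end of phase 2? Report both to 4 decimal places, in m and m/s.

x = -0.4182, ẋ = -2.2543

phase 1: p=0.0430, T=0.279, ωT=0.948935, cosh=1.485055, sinh=1.097902; start (x,ẋ)=(0.040100, -0.238200) → end (x,ẋ)=(-0.038197, -0.364569)
phase 2: p=0.3346, T=0.318, ωT=1.081582, cosh=1.644200, sinh=1.305141; start (x,ẋ)=(-0.038197, -0.364569) → end (x,ẋ)=(-0.418249, -2.254288)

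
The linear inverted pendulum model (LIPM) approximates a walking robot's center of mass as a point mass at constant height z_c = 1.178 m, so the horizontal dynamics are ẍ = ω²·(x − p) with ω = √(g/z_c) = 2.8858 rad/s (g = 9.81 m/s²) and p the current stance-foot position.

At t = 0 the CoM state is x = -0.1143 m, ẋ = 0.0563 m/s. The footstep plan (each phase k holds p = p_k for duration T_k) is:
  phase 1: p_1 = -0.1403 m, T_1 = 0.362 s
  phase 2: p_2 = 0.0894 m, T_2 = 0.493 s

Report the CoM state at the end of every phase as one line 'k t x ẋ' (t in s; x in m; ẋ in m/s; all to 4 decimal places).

1 0.3620 -0.0745 0.1834
2 0.8550 -0.1461 -0.5215

phase 1: p=-0.1403, T=0.362, ωT=1.044660, cosh=1.597121, sinh=1.245310; start (x,ẋ)=(-0.114300, 0.056300) → end (x,ẋ)=(-0.074480, 0.183354)
phase 2: p=0.0894, T=0.493, ωT=1.422699, cosh=2.194683, sinh=1.953620; start (x,ẋ)=(-0.074480, 0.183354) → end (x,ẋ)=(-0.146137, -0.521509)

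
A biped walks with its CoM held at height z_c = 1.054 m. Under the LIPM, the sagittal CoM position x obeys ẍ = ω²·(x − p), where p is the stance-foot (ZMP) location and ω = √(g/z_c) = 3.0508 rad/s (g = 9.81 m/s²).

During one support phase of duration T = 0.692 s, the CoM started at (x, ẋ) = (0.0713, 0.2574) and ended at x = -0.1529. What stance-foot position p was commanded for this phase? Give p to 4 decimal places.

ωT = 3.0508·0.692 = 2.111154; cosh(ωT) = 4.189430, sinh(ωT) = 4.068332
x(T) = p + (x₀−p)·cosh(ωT) + (ẋ₀/ω)·sinh(ωT) ⇒ p·(1 − cosh) = x(T) − x₀·cosh − (ẋ₀/ω)·sinh
numerator   = -0.1529 − (0.0713)·4.189430 − (0.2574/3.0508)·4.068332 = -0.794857
denominator = 1 − 4.189430 = -3.189430
p = -0.794857 / -3.189430 = 0.2492

p = 0.2492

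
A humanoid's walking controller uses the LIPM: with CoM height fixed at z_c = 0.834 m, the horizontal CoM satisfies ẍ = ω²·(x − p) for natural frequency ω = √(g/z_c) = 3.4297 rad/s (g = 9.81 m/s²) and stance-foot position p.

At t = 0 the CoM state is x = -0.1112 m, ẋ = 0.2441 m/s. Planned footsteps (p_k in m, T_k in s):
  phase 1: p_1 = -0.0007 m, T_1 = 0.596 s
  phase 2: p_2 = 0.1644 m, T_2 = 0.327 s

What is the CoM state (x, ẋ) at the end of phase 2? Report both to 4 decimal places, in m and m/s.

x = -0.5858, ẋ = -2.3622

phase 1: p=-0.0007, T=0.596, ωT=2.044101, cosh=3.925856, sinh=3.796359; start (x,ẋ)=(-0.111200, 0.244100) → end (x,ẋ)=(-0.164311, -0.480450)
phase 2: p=0.1644, T=0.327, ωT=1.121512, cosh=1.697639, sinh=1.371852; start (x,ẋ)=(-0.164311, -0.480450) → end (x,ẋ)=(-0.585809, -2.362230)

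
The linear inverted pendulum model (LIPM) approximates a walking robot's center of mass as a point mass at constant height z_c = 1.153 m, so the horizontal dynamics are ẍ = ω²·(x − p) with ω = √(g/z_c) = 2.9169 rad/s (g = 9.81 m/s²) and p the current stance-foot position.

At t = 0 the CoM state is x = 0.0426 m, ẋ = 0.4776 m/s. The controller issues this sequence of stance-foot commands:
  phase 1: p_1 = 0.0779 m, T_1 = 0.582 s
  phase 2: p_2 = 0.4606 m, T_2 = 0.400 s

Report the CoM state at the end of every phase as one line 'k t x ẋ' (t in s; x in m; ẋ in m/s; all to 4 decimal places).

1 0.5820 0.4104 1.0761
2 0.9820 0.9071 1.6831

phase 1: p=0.0779, T=0.582, ωT=1.697636, cosh=2.822069, sinh=2.638953; start (x,ẋ)=(0.042600, 0.477600) → end (x,ẋ)=(0.410371, 1.076096)
phase 2: p=0.4606, T=0.400, ωT=1.166760, cosh=1.761472, sinh=1.450098; start (x,ẋ)=(0.410371, 1.076096) → end (x,ẋ)=(0.907090, 1.683056)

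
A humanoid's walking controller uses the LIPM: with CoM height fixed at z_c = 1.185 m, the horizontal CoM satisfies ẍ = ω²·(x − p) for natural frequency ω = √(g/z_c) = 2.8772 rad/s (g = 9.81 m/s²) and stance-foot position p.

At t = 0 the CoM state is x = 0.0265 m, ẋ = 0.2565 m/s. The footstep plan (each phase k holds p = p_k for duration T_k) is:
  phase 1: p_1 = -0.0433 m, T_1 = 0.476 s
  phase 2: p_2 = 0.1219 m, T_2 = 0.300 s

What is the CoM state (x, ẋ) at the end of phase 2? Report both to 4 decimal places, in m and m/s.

x = 0.6313, ẋ = 1.6721

phase 1: p=-0.0433, T=0.476, ωT=1.369547, cosh=2.093896, sinh=1.839674; start (x,ẋ)=(0.026500, 0.256500) → end (x,ẋ)=(0.266859, 0.906543)
phase 2: p=0.1219, T=0.300, ωT=0.863160, cosh=1.396234, sinh=0.974407; start (x,ẋ)=(0.266859, 0.906543) → end (x,ẋ)=(0.631311, 1.672148)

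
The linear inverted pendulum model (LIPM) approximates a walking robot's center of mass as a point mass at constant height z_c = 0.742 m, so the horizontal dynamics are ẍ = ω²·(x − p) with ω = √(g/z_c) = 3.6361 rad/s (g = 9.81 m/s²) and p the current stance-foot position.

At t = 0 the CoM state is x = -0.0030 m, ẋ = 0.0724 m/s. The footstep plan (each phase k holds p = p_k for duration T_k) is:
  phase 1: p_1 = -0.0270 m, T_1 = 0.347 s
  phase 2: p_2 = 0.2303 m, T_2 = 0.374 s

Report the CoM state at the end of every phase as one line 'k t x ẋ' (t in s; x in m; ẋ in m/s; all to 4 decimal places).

1 0.3470 0.0511 0.2798
2 0.7210 -0.0017 -0.6045

phase 1: p=-0.0270, T=0.347, ωT=1.261727, cosh=1.907339, sinh=1.624175; start (x,ẋ)=(-0.003000, 0.072400) → end (x,ẋ)=(0.051116, 0.279827)
phase 2: p=0.2303, T=0.374, ωT=1.359901, cosh=2.076248, sinh=1.819562; start (x,ẋ)=(0.051116, 0.279827) → end (x,ẋ)=(-0.001701, -0.604511)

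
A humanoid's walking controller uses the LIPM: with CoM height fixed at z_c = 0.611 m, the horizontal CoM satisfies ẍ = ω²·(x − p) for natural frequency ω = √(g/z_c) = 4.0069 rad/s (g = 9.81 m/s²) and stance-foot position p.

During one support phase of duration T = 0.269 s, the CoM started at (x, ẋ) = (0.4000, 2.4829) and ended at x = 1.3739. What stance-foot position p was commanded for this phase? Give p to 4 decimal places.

p = 0.1357

ωT = 4.0069·0.269 = 1.077856; cosh(ωT) = 1.639349, sinh(ωT) = 1.299024
x(T) = p + (x₀−p)·cosh(ωT) + (ẋ₀/ω)·sinh(ωT) ⇒ p·(1 − cosh) = x(T) − x₀·cosh − (ẋ₀/ω)·sinh
numerator   = 1.3739 − (0.4000)·1.639349 − (2.4829/4.0069)·1.299024 = -0.086788
denominator = 1 − 1.639349 = -0.639349
p = -0.086788 / -0.639349 = 0.1357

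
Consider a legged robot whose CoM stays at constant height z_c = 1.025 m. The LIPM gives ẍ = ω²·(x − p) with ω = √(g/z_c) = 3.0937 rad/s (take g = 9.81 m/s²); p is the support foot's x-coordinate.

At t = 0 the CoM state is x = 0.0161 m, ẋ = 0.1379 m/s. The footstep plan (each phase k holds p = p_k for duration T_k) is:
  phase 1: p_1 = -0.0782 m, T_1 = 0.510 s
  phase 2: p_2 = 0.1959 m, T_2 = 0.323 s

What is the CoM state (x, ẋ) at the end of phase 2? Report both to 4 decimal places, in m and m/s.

x = 0.6887, ẋ = 1.8252

phase 1: p=-0.0782, T=0.510, ωT=1.577787, cosh=2.525328, sinh=2.318896; start (x,ẋ)=(0.016100, 0.137900) → end (x,ẋ)=(0.263302, 1.024748)
phase 2: p=0.1959, T=0.323, ωT=0.999265, cosh=1.542217, sinh=1.174068; start (x,ẋ)=(0.263302, 1.024748) → end (x,ẋ)=(0.688743, 1.825202)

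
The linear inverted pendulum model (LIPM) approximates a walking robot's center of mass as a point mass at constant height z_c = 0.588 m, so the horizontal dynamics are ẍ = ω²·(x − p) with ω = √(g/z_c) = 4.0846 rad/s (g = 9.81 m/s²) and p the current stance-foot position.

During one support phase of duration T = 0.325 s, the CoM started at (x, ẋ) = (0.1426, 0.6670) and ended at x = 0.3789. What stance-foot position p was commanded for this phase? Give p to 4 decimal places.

ωT = 4.0846·0.325 = 1.327495; cosh(ωT) = 2.018362, sinh(ωT) = 1.753222
x(T) = p + (x₀−p)·cosh(ωT) + (ẋ₀/ω)·sinh(ωT) ⇒ p·(1 − cosh) = x(T) − x₀·cosh − (ẋ₀/ω)·sinh
numerator   = 0.3789 − (0.1426)·2.018362 − (0.6670/4.0846)·1.753222 = -0.195213
denominator = 1 − 2.018362 = -1.018362
p = -0.195213 / -1.018362 = 0.1917

p = 0.1917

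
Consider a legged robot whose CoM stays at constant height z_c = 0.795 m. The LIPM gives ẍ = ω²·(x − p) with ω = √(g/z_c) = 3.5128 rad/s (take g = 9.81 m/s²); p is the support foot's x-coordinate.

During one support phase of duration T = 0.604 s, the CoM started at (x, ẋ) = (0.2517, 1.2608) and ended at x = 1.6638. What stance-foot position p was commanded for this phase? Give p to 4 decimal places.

ωT = 3.5128·0.604 = 2.121731; cosh(ωT) = 4.232698, sinh(ωT) = 4.112874
x(T) = p + (x₀−p)·cosh(ωT) + (ẋ₀/ω)·sinh(ωT) ⇒ p·(1 − cosh) = x(T) − x₀·cosh − (ẋ₀/ω)·sinh
numerator   = 1.6638 − (0.2517)·4.232698 − (1.2608/3.5128)·4.112874 = -0.877746
denominator = 1 − 4.232698 = -3.232698
p = -0.877746 / -3.232698 = 0.2715

p = 0.2715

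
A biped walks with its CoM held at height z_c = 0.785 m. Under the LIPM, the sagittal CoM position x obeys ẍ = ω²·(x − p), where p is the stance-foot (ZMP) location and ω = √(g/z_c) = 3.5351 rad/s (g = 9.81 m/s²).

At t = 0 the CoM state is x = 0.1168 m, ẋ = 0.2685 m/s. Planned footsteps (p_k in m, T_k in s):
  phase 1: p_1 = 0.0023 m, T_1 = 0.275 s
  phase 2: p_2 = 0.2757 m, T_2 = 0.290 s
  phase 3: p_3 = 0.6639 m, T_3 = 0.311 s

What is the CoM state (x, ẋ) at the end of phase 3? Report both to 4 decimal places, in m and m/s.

x = 0.9639, ẋ = 1.6268

phase 1: p=0.0023, T=0.275, ωT=0.972153, cosh=1.510948, sinh=1.132680; start (x,ẋ)=(0.116800, 0.268500) → end (x,ẋ)=(0.261334, 0.864163)
phase 2: p=0.2757, T=0.290, ωT=1.025179, cosh=1.573163, sinh=1.214431; start (x,ẋ)=(0.261334, 0.864163) → end (x,ẋ)=(0.549970, 1.297793)
phase 3: p=0.6639, T=0.311, ωT=1.099416, cosh=1.667739, sinh=1.334673; start (x,ẋ)=(0.549970, 1.297793) → end (x,ẋ)=(0.963875, 1.626835)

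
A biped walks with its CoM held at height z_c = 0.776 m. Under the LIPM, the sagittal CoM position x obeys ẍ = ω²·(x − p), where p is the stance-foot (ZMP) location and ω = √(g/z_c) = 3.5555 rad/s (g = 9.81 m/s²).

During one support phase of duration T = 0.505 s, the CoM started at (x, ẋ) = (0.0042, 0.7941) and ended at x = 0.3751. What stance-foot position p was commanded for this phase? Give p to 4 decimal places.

p = 0.1394

ωT = 3.5555·0.505 = 1.795527; cosh(ωT) = 3.094345, sinh(ωT) = 2.928305
x(T) = p + (x₀−p)·cosh(ωT) + (ẋ₀/ω)·sinh(ωT) ⇒ p·(1 − cosh) = x(T) − x₀·cosh − (ẋ₀/ω)·sinh
numerator   = 0.3751 − (0.0042)·3.094345 − (0.7941/3.5555)·2.928305 = -0.291916
denominator = 1 − 3.094345 = -2.094345
p = -0.291916 / -2.094345 = 0.1394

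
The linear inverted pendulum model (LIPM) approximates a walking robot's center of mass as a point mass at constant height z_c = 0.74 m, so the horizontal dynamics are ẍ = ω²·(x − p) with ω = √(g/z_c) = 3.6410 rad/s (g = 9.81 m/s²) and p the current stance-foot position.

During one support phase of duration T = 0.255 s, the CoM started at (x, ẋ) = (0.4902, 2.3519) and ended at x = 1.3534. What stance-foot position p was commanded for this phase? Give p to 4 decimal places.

ωT = 3.6410·0.255 = 0.928455; cosh(ωT) = 1.462880, sinh(ωT) = 1.067716
x(T) = p + (x₀−p)·cosh(ωT) + (ẋ₀/ω)·sinh(ωT) ⇒ p·(1 − cosh) = x(T) − x₀·cosh − (ẋ₀/ω)·sinh
numerator   = 1.3534 − (0.4902)·1.462880 − (2.3519/3.6410)·1.067716 = -0.053394
denominator = 1 − 1.462880 = -0.462880
p = -0.053394 / -0.462880 = 0.1154

p = 0.1154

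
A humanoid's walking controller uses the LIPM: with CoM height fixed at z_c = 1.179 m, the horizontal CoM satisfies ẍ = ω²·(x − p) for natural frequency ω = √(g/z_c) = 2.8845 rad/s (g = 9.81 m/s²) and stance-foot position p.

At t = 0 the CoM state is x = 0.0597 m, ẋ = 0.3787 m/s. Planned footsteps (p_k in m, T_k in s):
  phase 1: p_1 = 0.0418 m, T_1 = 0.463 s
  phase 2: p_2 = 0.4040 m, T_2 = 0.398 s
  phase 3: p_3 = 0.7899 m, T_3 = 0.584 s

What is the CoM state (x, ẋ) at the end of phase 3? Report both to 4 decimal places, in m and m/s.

phase 1: p=0.0418, T=0.463, ωT=1.335524, cosh=2.032503, sinh=1.769483; start (x,ẋ)=(0.059700, 0.378700) → end (x,ẋ)=(0.310494, 0.861072)
phase 2: p=0.4040, T=0.398, ωT=1.148031, cosh=1.734621, sinh=1.417360; start (x,ẋ)=(0.310494, 0.861072) → end (x,ẋ)=(0.664907, 1.111343)
phase 3: p=0.7899, T=0.584, ωT=1.684548, cosh=2.787771, sinh=2.602243; start (x,ẋ)=(0.664907, 1.111343) → end (x,ẋ)=(1.444045, 2.159956)

x = 1.4440, ẋ = 2.1600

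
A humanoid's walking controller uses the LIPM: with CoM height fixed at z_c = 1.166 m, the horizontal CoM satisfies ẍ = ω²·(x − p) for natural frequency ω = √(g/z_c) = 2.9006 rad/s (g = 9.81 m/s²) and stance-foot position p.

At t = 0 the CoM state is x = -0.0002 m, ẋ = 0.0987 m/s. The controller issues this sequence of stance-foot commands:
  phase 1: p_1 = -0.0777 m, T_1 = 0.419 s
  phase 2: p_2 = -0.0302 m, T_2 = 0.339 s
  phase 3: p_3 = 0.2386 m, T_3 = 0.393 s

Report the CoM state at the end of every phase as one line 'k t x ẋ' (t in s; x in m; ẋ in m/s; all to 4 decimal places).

phase 1: p=-0.0777, T=0.419, ωT=1.215351, cosh=1.834042, sinh=1.537436; start (x,ẋ)=(-0.000200, 0.098700) → end (x,ẋ)=(0.116753, 0.526630)
phase 2: p=-0.0302, T=0.339, ωT=0.983303, cosh=1.523673, sinh=1.149600; start (x,ẋ)=(0.116753, 0.526630) → end (x,ẋ)=(0.402429, 1.292432)
phase 3: p=0.2386, T=0.393, ωT=1.139936, cosh=1.723204, sinh=1.403364; start (x,ẋ)=(0.402429, 1.292432) → end (x,ẋ)=(1.146213, 2.894006)

1 0.4190 0.1168 0.5266
2 0.7580 0.4024 1.2924
3 1.1510 1.1462 2.8940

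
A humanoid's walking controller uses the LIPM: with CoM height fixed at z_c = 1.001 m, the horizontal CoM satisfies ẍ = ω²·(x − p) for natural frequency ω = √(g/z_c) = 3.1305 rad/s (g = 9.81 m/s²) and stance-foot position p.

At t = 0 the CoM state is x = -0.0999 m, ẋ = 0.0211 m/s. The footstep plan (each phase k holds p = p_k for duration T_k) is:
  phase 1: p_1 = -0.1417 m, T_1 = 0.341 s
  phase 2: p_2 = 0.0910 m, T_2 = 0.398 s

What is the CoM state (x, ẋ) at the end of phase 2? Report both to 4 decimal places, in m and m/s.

x = -0.0998, ẋ = -0.3987

phase 1: p=-0.1417, T=0.341, ωT=1.067501, cosh=1.625984, sinh=1.282117; start (x,ẋ)=(-0.099900, 0.021100) → end (x,ẋ)=(-0.065092, 0.202080)
phase 2: p=0.0910, T=0.398, ωT=1.245939, cosh=1.881934, sinh=1.594263; start (x,ẋ)=(-0.065092, 0.202080) → end (x,ẋ)=(-0.099843, -0.398731)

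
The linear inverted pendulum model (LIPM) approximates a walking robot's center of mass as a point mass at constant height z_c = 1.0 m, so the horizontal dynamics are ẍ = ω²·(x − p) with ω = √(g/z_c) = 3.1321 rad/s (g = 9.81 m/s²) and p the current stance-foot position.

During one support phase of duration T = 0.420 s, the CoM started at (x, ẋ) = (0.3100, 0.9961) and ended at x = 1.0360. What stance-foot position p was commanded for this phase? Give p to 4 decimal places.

ωT = 3.1321·0.420 = 1.315482; cosh(ωT) = 1.997446, sinh(ωT) = 1.729101
x(T) = p + (x₀−p)·cosh(ωT) + (ẋ₀/ω)·sinh(ωT) ⇒ p·(1 − cosh) = x(T) − x₀·cosh − (ẋ₀/ω)·sinh
numerator   = 1.0360 − (0.3100)·1.997446 − (0.9961/3.1321)·1.729101 = -0.133113
denominator = 1 − 1.997446 = -0.997446
p = -0.133113 / -0.997446 = 0.1335

p = 0.1335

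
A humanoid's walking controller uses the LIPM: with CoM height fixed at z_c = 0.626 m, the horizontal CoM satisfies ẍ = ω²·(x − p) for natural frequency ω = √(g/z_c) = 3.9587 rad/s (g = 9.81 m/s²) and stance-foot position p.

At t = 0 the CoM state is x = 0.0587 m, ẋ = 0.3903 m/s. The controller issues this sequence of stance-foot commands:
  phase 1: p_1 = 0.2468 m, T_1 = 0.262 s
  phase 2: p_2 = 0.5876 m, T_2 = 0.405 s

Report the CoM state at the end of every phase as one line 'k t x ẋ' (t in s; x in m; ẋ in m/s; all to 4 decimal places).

1 0.2620 0.0697 -0.2987
2 0.6670 -0.9311 -5.6596

phase 1: p=0.2468, T=0.262, ωT=1.037179, cosh=1.587851, sinh=1.233398; start (x,ẋ)=(0.058700, 0.390300) → end (x,ẋ)=(0.069730, -0.298689)
phase 2: p=0.5876, T=0.405, ωT=1.603274, cosh=2.585255, sinh=2.384018; start (x,ẋ)=(0.069730, -0.298689) → end (x,ẋ)=(-0.931104, -5.659646)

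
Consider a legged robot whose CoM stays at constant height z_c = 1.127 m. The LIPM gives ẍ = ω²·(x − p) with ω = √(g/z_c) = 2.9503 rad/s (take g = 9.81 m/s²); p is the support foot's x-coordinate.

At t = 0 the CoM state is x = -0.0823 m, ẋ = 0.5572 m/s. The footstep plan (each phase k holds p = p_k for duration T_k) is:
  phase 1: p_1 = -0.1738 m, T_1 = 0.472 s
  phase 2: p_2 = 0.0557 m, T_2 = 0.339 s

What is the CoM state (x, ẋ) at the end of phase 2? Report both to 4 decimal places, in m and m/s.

phase 1: p=-0.1738, T=0.472, ωT=1.392542, cosh=2.136755, sinh=1.888312; start (x,ẋ)=(-0.082300, 0.557200) → end (x,ẋ)=(0.378344, 1.700354)
phase 2: p=0.0557, T=0.339, ωT=1.000152, cosh=1.543259, sinh=1.175435; start (x,ẋ)=(0.378344, 1.700354) → end (x,ẋ)=(1.231065, 3.742979)

x = 1.2311, ẋ = 3.7430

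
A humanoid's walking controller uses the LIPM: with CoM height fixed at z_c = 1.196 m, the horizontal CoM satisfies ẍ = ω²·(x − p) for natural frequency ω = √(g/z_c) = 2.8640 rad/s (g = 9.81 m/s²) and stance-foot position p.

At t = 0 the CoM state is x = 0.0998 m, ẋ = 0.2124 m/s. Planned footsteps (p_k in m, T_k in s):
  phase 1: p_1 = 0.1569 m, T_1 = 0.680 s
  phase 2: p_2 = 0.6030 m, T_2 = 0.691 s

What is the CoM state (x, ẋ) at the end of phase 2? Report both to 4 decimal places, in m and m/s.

x = -0.6102, ẋ = -3.2908

phase 1: p=0.1569, T=0.680, ωT=1.947520, cosh=3.576953, sinh=3.434325; start (x,ẋ)=(0.099800, 0.212400) → end (x,ẋ)=(0.207352, 0.198114)
phase 2: p=0.6030, T=0.691, ωT=1.979024, cosh=3.686941, sinh=3.548737; start (x,ẋ)=(0.207352, 0.198114) → end (x,ẋ)=(-0.610249, -3.290760)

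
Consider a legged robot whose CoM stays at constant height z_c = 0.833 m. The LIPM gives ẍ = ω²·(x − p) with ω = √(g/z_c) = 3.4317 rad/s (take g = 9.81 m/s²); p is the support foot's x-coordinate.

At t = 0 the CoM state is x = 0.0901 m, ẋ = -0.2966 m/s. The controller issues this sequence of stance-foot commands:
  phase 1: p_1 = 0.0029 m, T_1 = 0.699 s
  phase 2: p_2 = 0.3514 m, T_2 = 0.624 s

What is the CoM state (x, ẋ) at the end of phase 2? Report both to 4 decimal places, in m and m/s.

phase 1: p=0.0029, T=0.699, ωT=2.398758, cosh=5.550164, sinh=5.459333; start (x,ẋ)=(0.090100, -0.296600) → end (x,ẋ)=(0.015027, -0.012505)
phase 2: p=0.3514, T=0.624, ωT=2.141381, cosh=4.314337, sinh=4.196845; start (x,ẋ)=(0.015027, -0.012505) → end (x,ẋ)=(-1.115119, -4.898497)

x = -1.1151, ẋ = -4.8985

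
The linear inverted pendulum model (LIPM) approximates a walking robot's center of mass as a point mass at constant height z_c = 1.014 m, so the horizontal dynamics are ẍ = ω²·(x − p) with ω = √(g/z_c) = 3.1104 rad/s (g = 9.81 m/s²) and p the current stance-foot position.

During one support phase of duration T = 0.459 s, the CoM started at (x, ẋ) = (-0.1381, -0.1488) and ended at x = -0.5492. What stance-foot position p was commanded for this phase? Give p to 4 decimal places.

p = 0.1252

ωT = 3.1104·0.459 = 1.427674; cosh(ωT) = 2.204428, sinh(ωT) = 1.964561
x(T) = p + (x₀−p)·cosh(ωT) + (ẋ₀/ω)·sinh(ωT) ⇒ p·(1 − cosh) = x(T) − x₀·cosh − (ẋ₀/ω)·sinh
numerator   = -0.5492 − (-0.1381)·2.204428 − (-0.1488/3.1104)·1.964561 = -0.150785
denominator = 1 − 2.204428 = -1.204428
p = -0.150785 / -1.204428 = 0.1252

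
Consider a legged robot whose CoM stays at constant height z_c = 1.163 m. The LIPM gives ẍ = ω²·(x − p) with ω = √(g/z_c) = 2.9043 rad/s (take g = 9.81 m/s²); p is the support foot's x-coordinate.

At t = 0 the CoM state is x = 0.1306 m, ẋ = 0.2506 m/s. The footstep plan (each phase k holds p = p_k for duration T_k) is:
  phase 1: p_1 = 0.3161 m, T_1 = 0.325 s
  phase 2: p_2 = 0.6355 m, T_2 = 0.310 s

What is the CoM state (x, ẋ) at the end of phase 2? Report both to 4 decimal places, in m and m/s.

phase 1: p=0.3161, T=0.325, ωT=0.943898, cosh=1.479543, sinh=1.090435; start (x,ẋ)=(0.130600, 0.250600) → end (x,ẋ)=(0.135734, -0.216696)
phase 2: p=0.6355, T=0.310, ωT=0.900333, cosh=1.433428, sinh=1.026994; start (x,ẋ)=(0.135734, -0.216696) → end (x,ẋ)=(-0.157505, -1.801270)

x = -0.1575, ẋ = -1.8013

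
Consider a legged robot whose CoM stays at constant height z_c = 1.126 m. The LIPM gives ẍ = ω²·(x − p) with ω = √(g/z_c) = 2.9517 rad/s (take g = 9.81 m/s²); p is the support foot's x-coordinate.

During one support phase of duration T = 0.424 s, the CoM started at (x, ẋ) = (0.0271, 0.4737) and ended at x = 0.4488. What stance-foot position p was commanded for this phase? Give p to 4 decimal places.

ωT = 2.9517·0.424 = 1.251521; cosh(ωT) = 1.890862, sinh(ωT) = 1.604793
x(T) = p + (x₀−p)·cosh(ωT) + (ẋ₀/ω)·sinh(ωT) ⇒ p·(1 − cosh) = x(T) − x₀·cosh − (ẋ₀/ω)·sinh
numerator   = 0.4488 − (0.0271)·1.890862 − (0.4737/2.9517)·1.604793 = 0.140014
denominator = 1 − 1.890862 = -0.890862
p = 0.140014 / -0.890862 = -0.1572

p = -0.1572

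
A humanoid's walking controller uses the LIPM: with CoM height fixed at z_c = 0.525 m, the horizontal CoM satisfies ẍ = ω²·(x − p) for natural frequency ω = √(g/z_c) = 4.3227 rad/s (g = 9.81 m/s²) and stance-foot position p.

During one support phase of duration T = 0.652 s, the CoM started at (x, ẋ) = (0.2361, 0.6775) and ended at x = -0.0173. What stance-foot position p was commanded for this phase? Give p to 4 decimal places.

ωT = 4.3227·0.652 = 2.818400; cosh(ωT) = 8.404869, sinh(ωT) = 8.345167
x(T) = p + (x₀−p)·cosh(ωT) + (ẋ₀/ω)·sinh(ωT) ⇒ p·(1 − cosh) = x(T) − x₀·cosh − (ẋ₀/ω)·sinh
numerator   = -0.0173 − (0.2361)·8.404869 − (0.6775/4.3227)·8.345167 = -3.309634
denominator = 1 − 8.404869 = -7.404869
p = -3.309634 / -7.404869 = 0.4470

p = 0.4470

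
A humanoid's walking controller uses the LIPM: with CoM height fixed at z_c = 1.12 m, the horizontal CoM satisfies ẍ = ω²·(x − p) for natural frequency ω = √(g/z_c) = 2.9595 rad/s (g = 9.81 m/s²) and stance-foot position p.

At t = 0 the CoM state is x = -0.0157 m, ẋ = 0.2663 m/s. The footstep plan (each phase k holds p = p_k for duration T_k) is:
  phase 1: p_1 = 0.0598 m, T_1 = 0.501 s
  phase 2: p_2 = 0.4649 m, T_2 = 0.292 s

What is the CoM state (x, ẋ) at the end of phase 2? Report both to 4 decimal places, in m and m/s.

x = -0.0333, ẋ = -0.9225

phase 1: p=0.0598, T=0.501, ωT=1.482709, cosh=2.315943, sinh=2.088921; start (x,ẋ)=(-0.015700, 0.266300) → end (x,ẋ)=(0.072910, 0.149982)
phase 2: p=0.4649, T=0.292, ωT=0.864174, cosh=1.397222, sinh=0.975823; start (x,ẋ)=(0.072910, 0.149982) → end (x,ẋ)=(-0.033344, -0.922487)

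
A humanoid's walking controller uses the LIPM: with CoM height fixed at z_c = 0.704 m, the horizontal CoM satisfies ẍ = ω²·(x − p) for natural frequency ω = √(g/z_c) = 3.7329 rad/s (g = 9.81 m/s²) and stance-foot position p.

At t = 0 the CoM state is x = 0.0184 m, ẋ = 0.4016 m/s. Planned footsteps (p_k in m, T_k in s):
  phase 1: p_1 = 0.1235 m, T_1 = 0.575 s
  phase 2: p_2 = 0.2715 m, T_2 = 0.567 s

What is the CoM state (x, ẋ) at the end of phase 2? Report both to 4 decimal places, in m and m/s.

x = -0.2651, ẋ = -1.9253

phase 1: p=0.1235, T=0.575, ωT=2.146417, cosh=4.335530, sinh=4.218628; start (x,ẋ)=(0.018400, 0.401600) → end (x,ẋ)=(0.121692, 0.086064)
phase 2: p=0.2715, T=0.567, ωT=2.116554, cosh=4.211463, sinh=4.091017; start (x,ẋ)=(0.121692, 0.086064) → end (x,ẋ)=(-0.265089, -1.925312)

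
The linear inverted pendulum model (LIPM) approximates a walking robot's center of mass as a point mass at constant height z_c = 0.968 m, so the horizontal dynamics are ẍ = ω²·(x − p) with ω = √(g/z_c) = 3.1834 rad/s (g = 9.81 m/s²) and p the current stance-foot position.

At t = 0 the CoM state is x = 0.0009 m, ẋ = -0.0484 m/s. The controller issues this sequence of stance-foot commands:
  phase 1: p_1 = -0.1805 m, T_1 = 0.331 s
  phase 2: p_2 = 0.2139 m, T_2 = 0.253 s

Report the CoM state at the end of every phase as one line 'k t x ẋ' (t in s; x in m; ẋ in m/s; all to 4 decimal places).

phase 1: p=-0.1805, T=0.331, ωT=1.053705, cosh=1.608451, sinh=1.259808; start (x,ẋ)=(0.000900, -0.048400) → end (x,ẋ)=(0.092119, 0.649651)
phase 2: p=0.2139, T=0.253, ωT=0.805400, cosh=1.342250, sinh=0.895341; start (x,ẋ)=(0.092119, 0.649651) → end (x,ẋ)=(0.233156, 0.524891)

1 0.3310 0.0921 0.6497
2 0.5840 0.2332 0.5249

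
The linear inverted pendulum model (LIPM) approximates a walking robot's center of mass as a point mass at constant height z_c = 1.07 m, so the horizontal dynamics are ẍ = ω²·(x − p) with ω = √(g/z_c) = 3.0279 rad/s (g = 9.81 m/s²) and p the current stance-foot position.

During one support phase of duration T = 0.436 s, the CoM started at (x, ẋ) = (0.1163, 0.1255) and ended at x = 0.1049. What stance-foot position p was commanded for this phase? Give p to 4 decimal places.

p = 0.1993

ωT = 3.0279·0.436 = 1.320164; cosh(ωT) = 2.005564, sinh(ωT) = 1.738473
x(T) = p + (x₀−p)·cosh(ωT) + (ẋ₀/ω)·sinh(ωT) ⇒ p·(1 − cosh) = x(T) − x₀·cosh − (ẋ₀/ω)·sinh
numerator   = 0.1049 − (0.1163)·2.005564 − (0.1255/3.0279)·1.738473 = -0.200403
denominator = 1 − 2.005564 = -1.005564
p = -0.200403 / -1.005564 = 0.1993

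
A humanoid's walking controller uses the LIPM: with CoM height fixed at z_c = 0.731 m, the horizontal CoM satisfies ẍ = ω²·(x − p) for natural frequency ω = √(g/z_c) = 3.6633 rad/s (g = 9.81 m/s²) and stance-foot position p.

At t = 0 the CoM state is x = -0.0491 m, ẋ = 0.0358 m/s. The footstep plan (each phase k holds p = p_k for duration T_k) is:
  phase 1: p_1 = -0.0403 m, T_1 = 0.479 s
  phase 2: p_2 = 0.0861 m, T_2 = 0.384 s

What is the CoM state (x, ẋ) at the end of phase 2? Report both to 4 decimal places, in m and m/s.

phase 1: p=-0.0403, T=0.479, ωT=1.754721, cosh=2.977394, sinh=2.804439; start (x,ẋ)=(-0.049100, 0.035800) → end (x,ẋ)=(-0.039094, 0.016184)
phase 2: p=0.0861, T=0.384, ωT=1.406707, cosh=2.163719, sinh=1.918771; start (x,ẋ)=(-0.039094, 0.016184) → end (x,ẋ)=(-0.176309, -0.844978)

x = -0.1763, ẋ = -0.8450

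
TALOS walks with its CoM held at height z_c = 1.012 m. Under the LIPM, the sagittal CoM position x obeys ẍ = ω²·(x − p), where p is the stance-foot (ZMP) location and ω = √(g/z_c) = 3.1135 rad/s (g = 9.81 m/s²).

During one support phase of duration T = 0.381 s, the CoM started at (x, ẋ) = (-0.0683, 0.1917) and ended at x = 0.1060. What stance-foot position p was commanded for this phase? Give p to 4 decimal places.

ωT = 3.1135·0.381 = 1.186244; cosh(ωT) = 1.790061, sinh(ωT) = 1.484695
x(T) = p + (x₀−p)·cosh(ωT) + (ẋ₀/ω)·sinh(ωT) ⇒ p·(1 − cosh) = x(T) − x₀·cosh − (ẋ₀/ω)·sinh
numerator   = 0.1060 − (-0.0683)·1.790061 − (0.1917/3.1135)·1.484695 = 0.136848
denominator = 1 − 1.790061 = -0.790061
p = 0.136848 / -0.790061 = -0.1732

p = -0.1732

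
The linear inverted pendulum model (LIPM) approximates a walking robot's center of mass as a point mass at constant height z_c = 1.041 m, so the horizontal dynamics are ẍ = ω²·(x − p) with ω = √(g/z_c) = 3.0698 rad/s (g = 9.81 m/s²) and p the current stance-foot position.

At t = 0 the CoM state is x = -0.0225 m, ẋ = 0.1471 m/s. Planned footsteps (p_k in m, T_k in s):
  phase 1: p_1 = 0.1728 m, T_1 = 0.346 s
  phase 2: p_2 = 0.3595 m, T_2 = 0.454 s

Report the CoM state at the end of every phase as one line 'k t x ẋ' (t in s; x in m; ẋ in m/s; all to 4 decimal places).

1 0.3460 -0.0824 -0.5253
2 0.8000 -0.9092 -3.6885

phase 1: p=0.1728, T=0.346, ωT=1.062151, cosh=1.619149, sinh=1.273437; start (x,ẋ)=(-0.022500, 0.147100) → end (x,ẋ)=(-0.082399, -0.525289)
phase 2: p=0.3595, T=0.454, ωT=1.393689, cosh=2.138924, sinh=1.890765; start (x,ẋ)=(-0.082399, -0.525289) → end (x,ẋ)=(-0.909226, -3.688454)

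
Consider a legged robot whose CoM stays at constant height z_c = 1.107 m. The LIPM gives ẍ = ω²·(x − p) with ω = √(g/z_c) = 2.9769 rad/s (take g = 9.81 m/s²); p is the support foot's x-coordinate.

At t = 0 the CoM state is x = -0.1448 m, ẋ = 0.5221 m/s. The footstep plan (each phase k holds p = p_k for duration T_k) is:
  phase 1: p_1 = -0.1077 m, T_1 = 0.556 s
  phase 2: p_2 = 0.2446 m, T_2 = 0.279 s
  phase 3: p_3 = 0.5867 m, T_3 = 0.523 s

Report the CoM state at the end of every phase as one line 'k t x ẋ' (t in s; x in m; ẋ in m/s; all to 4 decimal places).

phase 1: p=-0.1077, T=0.556, ωT=1.655156, cosh=2.712480, sinh=2.521418; start (x,ẋ)=(-0.144800, 0.522100) → end (x,ẋ)=(0.233883, 1.137713)
phase 2: p=0.2446, T=0.279, ωT=0.830555, cosh=1.365200, sinh=0.929392; start (x,ẋ)=(0.233883, 1.137713) → end (x,ẋ)=(0.585165, 1.523554)
phase 3: p=0.5867, T=0.523, ωT=1.556919, cosh=2.477483, sinh=2.266698; start (x,ẋ)=(0.585165, 1.523554) → end (x,ẋ)=(1.742974, 3.764218)

1 0.5560 0.2339 1.1377
2 0.8350 0.5852 1.5236
3 1.3580 1.7430 3.7642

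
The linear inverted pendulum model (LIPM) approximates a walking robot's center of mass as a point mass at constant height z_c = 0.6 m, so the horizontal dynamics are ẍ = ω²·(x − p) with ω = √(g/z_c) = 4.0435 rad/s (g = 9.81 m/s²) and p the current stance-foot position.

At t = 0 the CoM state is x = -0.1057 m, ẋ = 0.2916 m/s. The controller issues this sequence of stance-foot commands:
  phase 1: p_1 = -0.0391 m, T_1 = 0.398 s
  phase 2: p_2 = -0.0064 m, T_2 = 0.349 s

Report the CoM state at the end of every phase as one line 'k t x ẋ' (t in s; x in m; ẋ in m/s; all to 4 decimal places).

phase 1: p=-0.0391, T=0.398, ωT=1.609313, cosh=2.599700, sinh=2.399675; start (x,ẋ)=(-0.105700, 0.291600) → end (x,ẋ)=(-0.039186, 0.111847)
phase 2: p=-0.0064, T=0.349, ωT=1.411181, cosh=2.172326, sinh=1.928471; start (x,ẋ)=(-0.039186, 0.111847) → end (x,ẋ)=(-0.024278, -0.012687)

1 0.3980 -0.0392 0.1118
2 0.7470 -0.0243 -0.0127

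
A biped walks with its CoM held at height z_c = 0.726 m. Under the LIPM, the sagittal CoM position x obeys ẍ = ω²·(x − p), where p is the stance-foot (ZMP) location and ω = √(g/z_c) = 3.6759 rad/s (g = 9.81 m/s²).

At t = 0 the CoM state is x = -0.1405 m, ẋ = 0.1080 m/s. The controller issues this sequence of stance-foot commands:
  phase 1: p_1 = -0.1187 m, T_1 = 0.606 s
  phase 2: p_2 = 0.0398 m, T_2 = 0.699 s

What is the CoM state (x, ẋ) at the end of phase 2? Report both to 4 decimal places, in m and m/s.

phase 1: p=-0.1187, T=0.606, ωT=2.227595, cosh=4.692659, sinh=4.584872; start (x,ẋ)=(-0.140500, 0.108000) → end (x,ẋ)=(-0.086294, 0.139400)
phase 2: p=0.0398, T=0.699, ωT=2.569454, cosh=6.567636, sinh=6.491058; start (x,ẋ)=(-0.086294, 0.139400) → end (x,ẋ)=(-0.542180, -2.093131)

x = -0.5422, ẋ = -2.0931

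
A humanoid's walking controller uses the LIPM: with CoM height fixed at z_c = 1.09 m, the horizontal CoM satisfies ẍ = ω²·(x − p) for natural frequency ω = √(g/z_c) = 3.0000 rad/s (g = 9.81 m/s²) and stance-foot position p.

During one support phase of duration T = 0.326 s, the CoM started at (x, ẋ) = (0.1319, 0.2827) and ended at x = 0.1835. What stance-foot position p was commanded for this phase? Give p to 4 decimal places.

p = 0.2400

ωT = 3.0000·0.326 = 0.978000; cosh(ωT) = 1.517598, sinh(ωT) = 1.141535
x(T) = p + (x₀−p)·cosh(ωT) + (ẋ₀/ω)·sinh(ωT) ⇒ p·(1 − cosh) = x(T) − x₀·cosh − (ẋ₀/ω)·sinh
numerator   = 0.1835 − (0.1319)·1.517598 − (0.2827/3.0000)·1.141535 = -0.124242
denominator = 1 − 1.517598 = -0.517598
p = -0.124242 / -0.517598 = 0.2400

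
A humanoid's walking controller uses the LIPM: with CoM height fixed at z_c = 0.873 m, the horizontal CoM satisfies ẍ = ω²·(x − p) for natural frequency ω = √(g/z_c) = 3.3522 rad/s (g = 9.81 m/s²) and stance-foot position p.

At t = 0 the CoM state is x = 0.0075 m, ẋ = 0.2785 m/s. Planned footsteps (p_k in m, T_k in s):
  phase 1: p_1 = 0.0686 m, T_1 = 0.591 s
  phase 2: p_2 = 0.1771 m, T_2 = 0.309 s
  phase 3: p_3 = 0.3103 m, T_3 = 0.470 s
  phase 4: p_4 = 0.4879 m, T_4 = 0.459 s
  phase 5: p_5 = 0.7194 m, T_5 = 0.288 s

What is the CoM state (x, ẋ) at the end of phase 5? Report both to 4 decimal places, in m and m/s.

phase 1: p=0.0686, T=0.591, ωT=1.981150, cosh=3.694494, sinh=3.556584; start (x,ẋ)=(0.007500, 0.278500) → end (x,ẋ)=(0.138347, 0.300459)
phase 2: p=0.1771, T=0.309, ωT=1.035830, cosh=1.586187, sinh=1.231256; start (x,ẋ)=(0.138347, 0.300459) → end (x,ẋ)=(0.225988, 0.316633)
phase 3: p=0.3103, T=0.470, ωT=1.575534, cosh=2.520109, sinh=2.313212; start (x,ẋ)=(0.225988, 0.316633) → end (x,ẋ)=(0.316319, 0.144164)
phase 4: p=0.4879, T=0.459, ωT=1.538660, cosh=2.436506, sinh=2.221837; start (x,ẋ)=(0.316319, 0.144164) → end (x,ẋ)=(0.165394, -0.926685)
phase 5: p=0.7194, T=0.288, ωT=0.965434, cosh=1.503372, sinh=1.122554; start (x,ẋ)=(0.165394, -0.926685) → end (x,ẋ)=(-0.423796, -3.477890)

x = -0.4238, ẋ = -3.4779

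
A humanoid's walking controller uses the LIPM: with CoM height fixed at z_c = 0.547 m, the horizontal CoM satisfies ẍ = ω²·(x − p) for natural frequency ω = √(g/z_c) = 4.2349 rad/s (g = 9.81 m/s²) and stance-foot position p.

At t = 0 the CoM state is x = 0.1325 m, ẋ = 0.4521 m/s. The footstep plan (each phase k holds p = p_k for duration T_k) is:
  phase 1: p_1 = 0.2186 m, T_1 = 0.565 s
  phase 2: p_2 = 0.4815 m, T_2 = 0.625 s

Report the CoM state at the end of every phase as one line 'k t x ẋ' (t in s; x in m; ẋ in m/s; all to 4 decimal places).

1 0.5650 0.3228 0.5159
2 1.1900 0.2115 -1.0591

phase 1: p=0.2186, T=0.565, ωT=2.392718, cosh=5.517292, sinh=5.425911; start (x,ẋ)=(0.132500, 0.452100) → end (x,ẋ)=(0.322808, 0.515945)
phase 2: p=0.4815, T=0.625, ωT=2.646812, cosh=7.089936, sinh=7.019059; start (x,ẋ)=(0.322808, 0.515945) → end (x,ẋ)=(0.211532, -1.059088)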